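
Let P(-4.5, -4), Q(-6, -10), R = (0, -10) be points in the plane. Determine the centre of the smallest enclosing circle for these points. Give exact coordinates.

(-3, -7.5625)

Side lengths²: PQ² = 38.25, PR² = 56.25, QR² = 36.
Since PR² = 56.25 < 38.25 + 36 = 74.25, the triangle is acute, so the smallest enclosing circle is the circumcircle.
Circumcentre = (-3, -7.5625), r² = 14.94140625.
Centre = (-3, -7.5625).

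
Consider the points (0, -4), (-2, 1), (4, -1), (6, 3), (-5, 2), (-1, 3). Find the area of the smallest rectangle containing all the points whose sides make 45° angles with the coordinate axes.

78

In coordinates u = x + y, v = x − y the rectangle is axis-aligned; the map (x,y)→(u,v) scales areas by 2.
u-values: -4, -1, 3, 9, -3, 2; range = 9 − (-4) = 13.
v-values: 4, -3, 5, 3, -7, -4; range = 5 − (-7) = 12.
Area = (13 × 12) / 2 = 78.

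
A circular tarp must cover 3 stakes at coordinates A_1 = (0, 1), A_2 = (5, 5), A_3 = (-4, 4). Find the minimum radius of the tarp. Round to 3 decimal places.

4.528

Side lengths²: A_1A_2² = 41, A_1A_3² = 25, A_2A_3² = 82.
Since A_2A_3² = 82 ≥ 41 + 25 = 66, the angle opposite A_2A_3 is not acute, so the smallest enclosing circle has A_2A_3 as diameter.
Centre = midpoint of A_2A_3 = (0.5, 4.5), r² = 82/4 = 20.5.
r = √(20.5) ≈ 4.528.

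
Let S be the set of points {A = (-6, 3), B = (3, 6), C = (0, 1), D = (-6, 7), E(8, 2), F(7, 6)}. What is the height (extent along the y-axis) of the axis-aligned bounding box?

6

max y = 7, min y = 1, so height = 6.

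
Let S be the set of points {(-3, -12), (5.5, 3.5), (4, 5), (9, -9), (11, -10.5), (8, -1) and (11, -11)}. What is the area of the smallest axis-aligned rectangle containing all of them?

x ranges over [-3, 11], width 14.
y ranges over [-12, 5], height 17.
Area = 14 × 17 = 238.

238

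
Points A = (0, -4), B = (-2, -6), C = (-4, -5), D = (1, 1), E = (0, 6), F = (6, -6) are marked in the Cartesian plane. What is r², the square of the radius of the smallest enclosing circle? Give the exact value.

69185/1444

The minimum enclosing circle of a finite set is fixed by two of the points (as a diameter) or three (as a circumcircle).
The minimum enclosing circle is determined by three boundary points: C, E, F.
Their circumcentre is (28/19, -29/38) with r² = 69185/1444.
The farthest remaining point B is at distance² 57025/1444 ≤ 69185/1444.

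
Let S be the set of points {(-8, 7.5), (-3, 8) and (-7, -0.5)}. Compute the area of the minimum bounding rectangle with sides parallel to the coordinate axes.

42.5

x ranges over [-8, -3], width 5.
y ranges over [-0.5, 8], height 8.5.
Area = 5 × 8.5 = 42.5.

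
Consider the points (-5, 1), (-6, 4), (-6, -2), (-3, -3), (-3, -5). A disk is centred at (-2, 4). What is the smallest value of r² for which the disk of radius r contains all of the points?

The required radius is the distance from (-2, 4) to the farthest point.
Squared distances: 18, 16, 52, 50, 82.
Maximum is 82, attained at (-3, -5).

82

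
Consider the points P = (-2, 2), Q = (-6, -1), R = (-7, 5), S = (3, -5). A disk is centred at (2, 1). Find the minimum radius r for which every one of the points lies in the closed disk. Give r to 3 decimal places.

9.849

The required radius is the distance from (2, 1) to the farthest point.
Squared distances: 17, 68, 97, 37.
Maximum is 97, attained at R.
r = √97 ≈ 9.849.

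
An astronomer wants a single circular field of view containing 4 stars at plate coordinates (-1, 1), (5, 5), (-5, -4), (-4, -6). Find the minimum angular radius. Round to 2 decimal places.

7.11

By Welzl's lemma the MEC is supported by two points (diametrically opposite) or three points (on a circumcircle).
The farthest pair is (5, 5)–(-4, -6) with squared distance 202. The circle on this segment as diameter has centre (0.5, -0.5) and r² = 202/4 = 50.5.
Check (-1, 1): distance² to centre = 4.5 ≤ 50.5, so it lies inside.
All remaining points lie in this disk, and no smaller disk contains both endpoints, so this is the minimum enclosing circle.
r = √(50.5) ≈ 7.11.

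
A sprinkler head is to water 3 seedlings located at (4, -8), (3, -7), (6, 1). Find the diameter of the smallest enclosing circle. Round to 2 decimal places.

Call the three points A, B, C in the order given.
Side lengths²: AB² = 2, AC² = 85, BC² = 73.
Since AC² = 85 ≥ 73 + 2 = 75, the angle opposite AC is not acute, so the smallest enclosing circle has AC as diameter.
Centre = midpoint of AC = (5, -3.5), r² = 85/4 = 21.25.
Diameter = 2r = 2√(21.25) ≈ 9.22.

9.22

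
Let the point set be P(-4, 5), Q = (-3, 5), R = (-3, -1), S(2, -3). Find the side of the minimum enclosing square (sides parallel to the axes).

8

The bounding box has width 6 and height 8.
An axis-aligned square enclosing the set must have side ≥ max(width, height).
So the minimum side is max(6, 8) = 8.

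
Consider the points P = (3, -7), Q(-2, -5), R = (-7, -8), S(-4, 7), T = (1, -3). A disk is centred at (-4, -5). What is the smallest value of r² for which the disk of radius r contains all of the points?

144

The required radius is the distance from (-4, -5) to the farthest point.
Squared distances: 53, 4, 18, 144, 29.
Maximum is 144, attained at S.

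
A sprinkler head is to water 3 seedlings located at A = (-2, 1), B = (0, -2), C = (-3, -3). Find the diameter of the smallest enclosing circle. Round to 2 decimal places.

Side lengths²: AB² = 13, AC² = 17, BC² = 10.
Since AC² = 17 < 13 + 10 = 23, the triangle is acute, so the smallest enclosing circle is the circumcircle.
Circumcentre = (-43/22, -25/22), r² = 1105/242.
Diameter = 2r = 2√(1105/242) ≈ 4.27.

4.27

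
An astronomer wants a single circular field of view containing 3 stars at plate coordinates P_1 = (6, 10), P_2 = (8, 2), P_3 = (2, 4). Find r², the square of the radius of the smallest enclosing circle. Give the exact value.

2210/121

Side lengths²: P_1P_2² = 68, P_1P_3² = 52, P_2P_3² = 40.
Since P_1P_2² = 68 < 52 + 40 = 92, the triangle is acute, so the smallest enclosing circle is the circumcircle.
Circumcentre = (65/11, 63/11), r² = 2210/121.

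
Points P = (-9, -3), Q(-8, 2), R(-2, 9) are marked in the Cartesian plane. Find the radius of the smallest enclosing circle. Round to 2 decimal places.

6.95

Side lengths²: PQ² = 26, PR² = 193, QR² = 85.
Since PR² = 193 ≥ 85 + 26 = 111, the angle opposite PR is not acute, so the smallest enclosing circle has PR as diameter.
Centre = midpoint of PR = (-5.5, 3), r² = 193/4 = 48.25.
r = √(48.25) ≈ 6.95.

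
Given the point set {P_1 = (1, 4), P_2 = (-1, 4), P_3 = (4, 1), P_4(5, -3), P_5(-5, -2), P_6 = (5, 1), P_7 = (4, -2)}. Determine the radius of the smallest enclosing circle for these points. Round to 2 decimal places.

5.25

The minimum enclosing circle is determined by three boundary points: P_4, P_5, P_6.
Their circumcentre is (0.15, -1) with r² = 27.5225.
The farthest remaining point P_2 is at distance² 26.3225 ≤ 27.5225.
r = √(27.5225) ≈ 5.25.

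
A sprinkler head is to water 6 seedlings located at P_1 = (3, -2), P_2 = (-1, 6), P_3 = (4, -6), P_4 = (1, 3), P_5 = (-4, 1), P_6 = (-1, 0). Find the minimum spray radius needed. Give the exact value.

6.5

The minimum enclosing circle of a finite set is fixed by two of the points (as a diameter) or three (as a circumcircle).
The farthest pair is P_2–P_3 with squared distance 169. The circle on this segment as diameter has centre (1.5, 0) and r² = 169/4 = 42.25.
Check P_1: distance² to centre = 6.25 ≤ 42.25, so it lies inside.
All remaining points lie in this disk, and no smaller disk contains both endpoints, so this is the minimum enclosing circle.
r = √(42.25) = 6.5.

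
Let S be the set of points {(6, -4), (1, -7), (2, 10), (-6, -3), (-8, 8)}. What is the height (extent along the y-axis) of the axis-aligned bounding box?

max y = 10, min y = -7, so height = 17.

17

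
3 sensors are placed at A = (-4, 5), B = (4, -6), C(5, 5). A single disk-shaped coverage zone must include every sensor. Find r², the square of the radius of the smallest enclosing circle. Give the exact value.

Side lengths²: AB² = 185, AC² = 81, BC² = 122.
Since AB² = 185 < 122 + 81 = 203, the triangle is acute, so the smallest enclosing circle is the circumcircle.
Circumcentre = (0.5, -3/22), r² = 11285/242.

11285/242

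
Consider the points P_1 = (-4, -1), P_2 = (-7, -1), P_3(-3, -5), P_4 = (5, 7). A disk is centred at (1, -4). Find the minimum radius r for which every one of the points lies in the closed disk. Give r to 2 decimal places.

The required radius is the distance from (1, -4) to the farthest point.
Squared distances: 34, 73, 17, 137.
Maximum is 137, attained at P_4.
r = √137 ≈ 11.70.

11.70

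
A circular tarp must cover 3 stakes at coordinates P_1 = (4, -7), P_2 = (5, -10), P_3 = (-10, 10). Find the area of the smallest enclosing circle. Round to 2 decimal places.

490.87

Side lengths²: P_1P_2² = 10, P_1P_3² = 485, P_2P_3² = 625.
Since P_2P_3² = 625 ≥ 485 + 10 = 495, the angle opposite P_2P_3 is not acute, so the smallest enclosing circle has P_2P_3 as diameter.
Centre = midpoint of P_2P_3 = (-2.5, 0), r² = 625/4 = 156.25.
Area = π·r² = π·156.25 ≈ 490.87.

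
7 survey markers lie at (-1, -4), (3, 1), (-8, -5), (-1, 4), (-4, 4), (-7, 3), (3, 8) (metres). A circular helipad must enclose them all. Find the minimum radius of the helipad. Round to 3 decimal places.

The minimum enclosing circle of a finite set is fixed by two of the points (as a diameter) or three (as a circumcircle).
The farthest pair is (-8, -5)–(3, 8) with squared distance 290. The circle on this segment as diameter has centre (-2.5, 1.5) and r² = 290/4 = 72.5.
Check (-1, -4): distance² to centre = 32.5 ≤ 72.5, so it lies inside.
All remaining points lie in this disk, and no smaller disk contains both endpoints, so this is the minimum enclosing circle.
r = √(72.5) ≈ 8.515.

8.515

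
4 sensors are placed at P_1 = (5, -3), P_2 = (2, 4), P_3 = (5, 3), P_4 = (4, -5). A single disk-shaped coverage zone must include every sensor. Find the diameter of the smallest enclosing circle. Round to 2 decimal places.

9.22

The farthest pair is P_2–P_4 with squared distance 85. The circle on this segment as diameter has centre (3, -0.5) and r² = 85/4 = 21.25.
Check P_1: distance² to centre = 10.25 ≤ 21.25, so it lies inside.
All remaining points lie in this disk, and no smaller disk contains both endpoints, so this is the minimum enclosing circle.
Diameter = 2r = 2√(21.25) ≈ 9.22.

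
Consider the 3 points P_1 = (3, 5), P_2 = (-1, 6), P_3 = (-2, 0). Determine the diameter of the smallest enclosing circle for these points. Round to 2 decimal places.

Side lengths²: P_1P_2² = 17, P_1P_3² = 50, P_2P_3² = 37.
Since P_1P_3² = 50 < 37 + 17 = 54, the triangle is acute, so the smallest enclosing circle is the circumcircle.
Circumcentre = (0.3, 2.7), r² = 12.58.
Diameter = 2r = 2√(12.58) ≈ 7.09.

7.09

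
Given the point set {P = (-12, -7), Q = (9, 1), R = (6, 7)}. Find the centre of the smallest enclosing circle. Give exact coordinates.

Side lengths²: PQ² = 505, PR² = 520, QR² = 45.
Since PR² = 520 < 505 + 45 = 550, the triangle is acute, so the smallest enclosing circle is the circumcircle.
Circumcentre = (-2.3, -0.9), r² = 131.3.
Centre = (-2.3, -0.9).

(-2.3, -0.9)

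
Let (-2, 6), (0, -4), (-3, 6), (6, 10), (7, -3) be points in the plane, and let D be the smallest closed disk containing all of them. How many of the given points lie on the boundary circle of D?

2

A smallest enclosing disk is always determined by at most three of the input points on its boundary.
The farthest pair is (0, -4)–(6, 10) with squared distance 232. The circle on this segment as diameter has centre (3, 3) and r² = 232/4 = 58.
Check (-2, 6): distance² to centre = 34 ≤ 58, so it lies inside.
All remaining points lie in this disk, and no smaller disk contains both endpoints, so this is the minimum enclosing circle.
The points at distance exactly r from the centre are (0, -4), (6, 10) — 2 points.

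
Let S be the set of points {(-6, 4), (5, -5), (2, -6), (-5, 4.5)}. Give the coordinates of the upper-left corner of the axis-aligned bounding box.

x-range [-6, 5], y-range [-6, 4.5].
The upper-left corner is (-6, 4.5).

(-6, 4.5)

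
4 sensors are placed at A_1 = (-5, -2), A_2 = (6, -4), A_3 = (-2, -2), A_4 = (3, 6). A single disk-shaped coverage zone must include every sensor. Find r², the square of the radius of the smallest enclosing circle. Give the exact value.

13625/338

By Welzl's lemma the MEC is supported by two points (diametrically opposite) or three points (on a circumcircle).
The minimum enclosing circle is determined by three boundary points: A_1, A_2, A_4.
Their circumcentre is (27/26, -1/26) with r² = 13625/338.
The farthest remaining point A_3 is at distance² 4421/338 ≤ 13625/338.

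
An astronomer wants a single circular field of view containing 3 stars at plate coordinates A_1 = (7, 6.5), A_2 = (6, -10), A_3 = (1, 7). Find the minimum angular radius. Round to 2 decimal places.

Side lengths²: A_1A_2² = 273.25, A_1A_3² = 36.25, A_2A_3² = 314.
Since A_2A_3² = 314 ≥ 273.25 + 36.25 = 309.5, the angle opposite A_2A_3 is not acute, so the smallest enclosing circle has A_2A_3 as diameter.
Centre = midpoint of A_2A_3 = (3.5, -1.5), r² = 314/4 = 78.5.
r = √(78.5) ≈ 8.86.

8.86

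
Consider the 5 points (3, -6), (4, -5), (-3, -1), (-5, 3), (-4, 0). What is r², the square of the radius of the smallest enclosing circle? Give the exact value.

21025/578

A smallest enclosing disk is always determined by at most three of the input points on its boundary.
The minimum enclosing circle is determined by three boundary points: (3, -6), (4, -5), (-5, 3).
Their circumcentre is (-25/34, -43/34) with r² = 21025/578.
The farthest remaining point (-4, 0) is at distance² 7085/578 ≤ 21025/578.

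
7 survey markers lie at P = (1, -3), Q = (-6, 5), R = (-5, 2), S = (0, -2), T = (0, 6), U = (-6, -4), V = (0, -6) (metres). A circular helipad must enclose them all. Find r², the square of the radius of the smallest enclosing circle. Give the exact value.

The minimum enclosing circle is determined by three boundary points: Q, T, V.
Their circumcentre is (-25/12, 0) with r² = 5809/144.
The farthest remaining point U is at distance² 4513/144 ≤ 5809/144.

5809/144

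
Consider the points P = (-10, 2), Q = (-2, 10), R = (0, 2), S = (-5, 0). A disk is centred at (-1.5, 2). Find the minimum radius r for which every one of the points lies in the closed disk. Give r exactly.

8.5

The required radius is the distance from (-1.5, 2) to the farthest point.
Squared distances: 72.25, 64.25, 2.25, 16.25.
Maximum is 72.25, attained at P.
r = √(72.25) = 8.5.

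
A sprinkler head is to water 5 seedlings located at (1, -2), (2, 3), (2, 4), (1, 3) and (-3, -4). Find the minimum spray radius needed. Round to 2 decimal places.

4.72

A smallest enclosing disk is always determined by at most three of the input points on its boundary.
The farthest pair is (2, 4)–(-3, -4) with squared distance 89. The circle on this segment as diameter has centre (-0.5, 0) and r² = 89/4 = 22.25.
Check (1, -2): distance² to centre = 6.25 ≤ 22.25, so it lies inside.
All remaining points lie in this disk, and no smaller disk contains both endpoints, so this is the minimum enclosing circle.
r = √(22.25) ≈ 4.72.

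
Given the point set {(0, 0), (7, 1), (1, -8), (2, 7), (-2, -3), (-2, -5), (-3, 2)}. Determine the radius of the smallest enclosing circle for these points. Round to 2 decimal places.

7.52

The minimum enclosing circle of a finite set is fixed by two of the points (as a diameter) or three (as a circumcircle).
The farthest pair is (1, -8)–(2, 7) with squared distance 226. The circle on this segment as diameter has centre (1.5, -0.5) and r² = 226/4 = 56.5.
Check (0, 0): distance² to centre = 2.5 ≤ 56.5, so it lies inside.
All remaining points lie in this disk, and no smaller disk contains both endpoints, so this is the minimum enclosing circle.
r = √(56.5) ≈ 7.52.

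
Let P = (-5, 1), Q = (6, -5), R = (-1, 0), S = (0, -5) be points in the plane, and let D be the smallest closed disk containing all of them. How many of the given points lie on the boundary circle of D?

2

A smallest enclosing disk is always determined by at most three of the input points on its boundary.
The farthest pair is P–Q with squared distance 157. The circle on this segment as diameter has centre (0.5, -2) and r² = 157/4 = 39.25.
Check R: distance² to centre = 6.25 ≤ 39.25, so it lies inside.
All remaining points lie in this disk, and no smaller disk contains both endpoints, so this is the minimum enclosing circle.
The points at distance exactly r from the centre are P, Q — 2 points.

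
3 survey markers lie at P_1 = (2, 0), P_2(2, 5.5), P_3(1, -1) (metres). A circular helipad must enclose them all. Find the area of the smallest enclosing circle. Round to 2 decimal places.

33.97

Side lengths²: P_1P_2² = 30.25, P_1P_3² = 2, P_2P_3² = 43.25.
Since P_2P_3² = 43.25 ≥ 30.25 + 2 = 32.25, the angle opposite P_2P_3 is not acute, so the smallest enclosing circle has P_2P_3 as diameter.
Centre = midpoint of P_2P_3 = (1.5, 2.25), r² = 43.25/4 = 10.8125.
Area = π·r² = π·10.8125 ≈ 33.97.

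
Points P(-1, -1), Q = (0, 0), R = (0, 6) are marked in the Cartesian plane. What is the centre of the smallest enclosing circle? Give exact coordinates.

(-0.5, 2.5)

Side lengths²: PQ² = 2, PR² = 50, QR² = 36.
Since PR² = 50 ≥ 36 + 2 = 38, the angle opposite PR is not acute, so the smallest enclosing circle has PR as diameter.
Centre = midpoint of PR = (-0.5, 2.5), r² = 50/4 = 12.5.
Centre = (-0.5, 2.5).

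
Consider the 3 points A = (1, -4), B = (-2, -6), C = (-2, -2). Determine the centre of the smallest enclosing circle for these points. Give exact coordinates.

Side lengths²: AB² = 13, AC² = 13, BC² = 16.
Since BC² = 16 < 13 + 13 = 26, the triangle is acute, so the smallest enclosing circle is the circumcircle.
Circumcentre = (-7/6, -4), r² = 169/36.
Centre = (-7/6, -4).

(-7/6, -4)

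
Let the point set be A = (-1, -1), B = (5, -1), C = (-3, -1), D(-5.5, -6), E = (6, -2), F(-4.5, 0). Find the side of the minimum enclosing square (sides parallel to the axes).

The bounding box has width 11.5 and height 6.
An axis-aligned square enclosing the set must have side ≥ max(width, height).
So the minimum side is max(11.5, 6) = 11.5.

11.5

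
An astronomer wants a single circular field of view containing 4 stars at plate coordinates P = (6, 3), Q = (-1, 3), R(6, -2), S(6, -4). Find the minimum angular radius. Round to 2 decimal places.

4.95

By Welzl's lemma the MEC is supported by two points (diametrically opposite) or three points (on a circumcircle).
The farthest pair is Q–S with squared distance 98. The circle on this segment as diameter has centre (2.5, -0.5) and r² = 98/4 = 24.5.
Check P: distance² to centre = 24.5 ≤ 24.5, so it lies inside.
All remaining points lie in this disk, and no smaller disk contains both endpoints, so this is the minimum enclosing circle.
r = √(24.5) ≈ 4.95.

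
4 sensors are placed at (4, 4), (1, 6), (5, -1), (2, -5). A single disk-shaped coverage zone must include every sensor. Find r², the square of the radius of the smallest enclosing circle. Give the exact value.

The minimum enclosing circle of a finite set is fixed by two of the points (as a diameter) or three (as a circumcircle).
The farthest pair is (1, 6)–(2, -5) with squared distance 122. The circle on this segment as diameter has centre (1.5, 0.5) and r² = 122/4 = 30.5.
Check (4, 4): distance² to centre = 18.5 ≤ 30.5, so it lies inside.
All remaining points lie in this disk, and no smaller disk contains both endpoints, so this is the minimum enclosing circle.

30.5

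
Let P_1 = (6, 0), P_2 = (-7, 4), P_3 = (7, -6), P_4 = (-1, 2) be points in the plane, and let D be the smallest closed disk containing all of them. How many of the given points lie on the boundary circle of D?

2

The minimum enclosing circle of a finite set is fixed by two of the points (as a diameter) or three (as a circumcircle).
The farthest pair is P_2–P_3 with squared distance 296. The circle on this segment as diameter has centre (0, -1) and r² = 296/4 = 74.
Check P_1: distance² to centre = 37 ≤ 74, so it lies inside.
All remaining points lie in this disk, and no smaller disk contains both endpoints, so this is the minimum enclosing circle.
The points at distance exactly r from the centre are P_2, P_3 — 2 points.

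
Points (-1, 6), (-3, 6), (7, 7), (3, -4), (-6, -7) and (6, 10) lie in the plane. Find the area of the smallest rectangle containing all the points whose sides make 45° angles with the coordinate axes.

In coordinates u = x + y, v = x − y the rectangle is axis-aligned; the map (x,y)→(u,v) scales areas by 2.
u-values: 5, 3, 14, -1, -13, 16; range = 16 − (-13) = 29.
v-values: -7, -9, 0, 7, 1, -4; range = 7 − (-9) = 16.
Area = (29 × 16) / 2 = 232.

232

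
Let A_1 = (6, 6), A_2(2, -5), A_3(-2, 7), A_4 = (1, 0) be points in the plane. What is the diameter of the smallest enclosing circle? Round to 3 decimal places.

12.974

The minimum enclosing circle is determined by three boundary points: A_1, A_2, A_3.
Their circumcentre is (63/46, 67/46) with r² = 44525/1058.
The farthest remaining point A_4 is at distance² 2389/1058 ≤ 44525/1058.
Diameter = 2r = 2√(44525/1058) ≈ 12.974.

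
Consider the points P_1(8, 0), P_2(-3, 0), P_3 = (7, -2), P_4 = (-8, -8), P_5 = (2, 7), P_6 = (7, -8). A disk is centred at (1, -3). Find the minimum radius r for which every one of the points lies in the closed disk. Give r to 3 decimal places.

The required radius is the distance from (1, -3) to the farthest point.
Squared distances: 58, 25, 37, 106, 101, 61.
Maximum is 106, attained at P_4.
r = √106 ≈ 10.296.

10.296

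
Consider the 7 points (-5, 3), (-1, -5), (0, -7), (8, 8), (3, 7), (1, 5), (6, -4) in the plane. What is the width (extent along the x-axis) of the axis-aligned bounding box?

max x = 8, min x = -5, so width = 13.

13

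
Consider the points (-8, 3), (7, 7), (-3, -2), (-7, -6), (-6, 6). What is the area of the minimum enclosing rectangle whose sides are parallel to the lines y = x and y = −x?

In coordinates u = x + y, v = x − y the rectangle is axis-aligned; the map (x,y)→(u,v) scales areas by 2.
u-values: -5, 14, -5, -13, 0; range = 14 − (-13) = 27.
v-values: -11, 0, -1, -1, -12; range = 0 − (-12) = 12.
Area = (27 × 12) / 2 = 162.

162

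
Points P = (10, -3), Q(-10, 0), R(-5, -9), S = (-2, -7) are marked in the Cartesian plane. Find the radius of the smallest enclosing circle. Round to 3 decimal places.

By Welzl's lemma the MEC is supported by two points (diametrically opposite) or three points (on a circumcircle).
The farthest pair is P–Q with squared distance 409. The circle on this segment as diameter has centre (0, -1.5) and r² = 409/4 = 102.25.
Check R: distance² to centre = 81.25 ≤ 102.25, so it lies inside.
All remaining points lie in this disk, and no smaller disk contains both endpoints, so this is the minimum enclosing circle.
r = √(102.25) ≈ 10.112.

10.112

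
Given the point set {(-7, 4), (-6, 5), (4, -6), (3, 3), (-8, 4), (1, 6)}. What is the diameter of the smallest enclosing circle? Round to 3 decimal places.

15.620

The minimum enclosing circle of a finite set is fixed by two of the points (as a diameter) or three (as a circumcircle).
The farthest pair is (4, -6)–(-8, 4) with squared distance 244. The circle on this segment as diameter has centre (-2, -1) and r² = 244/4 = 61.
Check (-7, 4): distance² to centre = 50 ≤ 61, so it lies inside.
All remaining points lie in this disk, and no smaller disk contains both endpoints, so this is the minimum enclosing circle.
Diameter = 2r = 2√61 ≈ 15.620.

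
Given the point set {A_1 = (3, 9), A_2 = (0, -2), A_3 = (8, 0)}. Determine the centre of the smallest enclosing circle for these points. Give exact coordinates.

Side lengths²: A_1A_2² = 130, A_1A_3² = 106, A_2A_3² = 68.
Since A_1A_2² = 130 < 106 + 68 = 174, the triangle is acute, so the smallest enclosing circle is the circumcircle.
Circumcentre = (122/41, 127/41), r² = 58565/1681.
Centre = (122/41, 127/41).

(122/41, 127/41)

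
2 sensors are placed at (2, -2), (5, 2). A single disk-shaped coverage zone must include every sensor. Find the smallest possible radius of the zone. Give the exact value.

The smallest circle enclosing two points has them as diameter endpoints.
Centre = midpoint = (3.5, 0); r² = |(2, -2)−(5, 2)|²/4 = 25/4 = 6.25.
r = √(6.25) = 2.5.

2.5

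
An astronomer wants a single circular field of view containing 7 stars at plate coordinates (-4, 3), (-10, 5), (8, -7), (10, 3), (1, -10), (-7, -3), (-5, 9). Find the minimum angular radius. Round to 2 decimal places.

10.87

A smallest enclosing disk is always determined by at most three of the input points on its boundary.
The minimum enclosing circle is determined by three boundary points: (-10, 5), (8, -7), (10, 3).
Their circumcentre is (-7/17, -2/17) with r² = 34138/289.
The farthest remaining point (-5, 9) is at distance² 30109/289 ≤ 34138/289.
r = √(34138/289) ≈ 10.87.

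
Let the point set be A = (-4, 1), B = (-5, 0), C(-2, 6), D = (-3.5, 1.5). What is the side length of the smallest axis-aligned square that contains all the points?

The bounding box has width 3 and height 6.
An axis-aligned square enclosing the set must have side ≥ max(width, height).
So the minimum side is max(3, 6) = 6.

6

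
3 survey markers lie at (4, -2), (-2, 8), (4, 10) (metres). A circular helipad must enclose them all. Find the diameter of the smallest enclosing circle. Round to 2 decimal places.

Call the three points A, B, C in the order given.
Side lengths²: AB² = 136, AC² = 144, BC² = 40.
Since AC² = 144 < 136 + 40 = 176, the triangle is acute, so the smallest enclosing circle is the circumcircle.
Circumcentre = (8/3, 4), r² = 340/9.
Diameter = 2r = 2√(340/9) ≈ 12.29.

12.29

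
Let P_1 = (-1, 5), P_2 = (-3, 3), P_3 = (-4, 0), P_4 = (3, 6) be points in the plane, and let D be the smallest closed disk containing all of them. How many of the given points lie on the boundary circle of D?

A smallest enclosing disk is always determined by at most three of the input points on its boundary.
The farthest pair is P_3–P_4 with squared distance 85. The circle on this segment as diameter has centre (-0.5, 3) and r² = 85/4 = 21.25.
Check P_1: distance² to centre = 4.25 ≤ 21.25, so it lies inside.
All remaining points lie in this disk, and no smaller disk contains both endpoints, so this is the minimum enclosing circle.
The points at distance exactly r from the centre are P_3, P_4 — 2 points.

2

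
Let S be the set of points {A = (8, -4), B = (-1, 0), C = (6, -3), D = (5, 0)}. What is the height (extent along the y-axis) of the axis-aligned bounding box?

max y = 0, min y = -4, so height = 4.

4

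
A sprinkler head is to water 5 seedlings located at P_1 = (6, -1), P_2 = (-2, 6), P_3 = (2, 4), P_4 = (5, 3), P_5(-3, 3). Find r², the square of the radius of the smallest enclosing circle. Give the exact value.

28.25

The minimum enclosing circle of a finite set is fixed by two of the points (as a diameter) or three (as a circumcircle).
The farthest pair is P_1–P_2 with squared distance 113. The circle on this segment as diameter has centre (2, 2.5) and r² = 113/4 = 28.25.
Check P_3: distance² to centre = 2.25 ≤ 28.25, so it lies inside.
All remaining points lie in this disk, and no smaller disk contains both endpoints, so this is the minimum enclosing circle.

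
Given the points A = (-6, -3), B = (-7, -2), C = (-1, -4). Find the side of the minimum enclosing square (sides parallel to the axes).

The bounding box has width 6 and height 2.
An axis-aligned square enclosing the set must have side ≥ max(width, height).
So the minimum side is max(6, 2) = 6.

6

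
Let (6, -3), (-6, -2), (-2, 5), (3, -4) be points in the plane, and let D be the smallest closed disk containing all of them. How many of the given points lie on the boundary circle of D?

A smallest enclosing disk is always determined by at most three of the input points on its boundary.
The minimum enclosing circle is determined by three boundary points: (6, -3), (-6, -2), (-2, 5).
Their circumcentre is (3/22, -19/22) with r² = 9425/242.
The farthest remaining point (3, -4) is at distance² 4365/242 ≤ 9425/242.
The points at distance exactly r from the centre are (6, -3), (-6, -2), (-2, 5) — 3 points.

3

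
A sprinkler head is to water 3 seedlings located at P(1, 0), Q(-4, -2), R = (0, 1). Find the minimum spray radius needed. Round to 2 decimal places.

Side lengths²: PQ² = 29, PR² = 2, QR² = 25.
Since PQ² = 29 ≥ 25 + 2 = 27, the angle opposite PQ is not acute, so the smallest enclosing circle has PQ as diameter.
Centre = midpoint of PQ = (-1.5, -1), r² = 29/4 = 7.25.
r = √(7.25) ≈ 2.69.

2.69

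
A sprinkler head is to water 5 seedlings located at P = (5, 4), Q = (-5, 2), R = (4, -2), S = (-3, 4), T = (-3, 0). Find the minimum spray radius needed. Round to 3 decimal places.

The minimum enclosing circle is determined by three boundary points: P, Q, R.
Their circumcentre is (15/58, 99/58) with r² = 46657/1682.
The farthest remaining point S is at distance² 26705/1682 ≤ 46657/1682.
r = √(46657/1682) ≈ 5.267.

5.267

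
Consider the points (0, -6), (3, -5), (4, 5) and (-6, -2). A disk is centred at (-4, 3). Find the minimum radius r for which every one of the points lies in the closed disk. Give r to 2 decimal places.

10.63

The required radius is the distance from (-4, 3) to the farthest point.
Squared distances: 97, 113, 68, 29.
Maximum is 113, attained at (3, -5).
r = √113 ≈ 10.63.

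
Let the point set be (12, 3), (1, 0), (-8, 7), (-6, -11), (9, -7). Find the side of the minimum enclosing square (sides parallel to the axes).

The bounding box has width 20 and height 18.
An axis-aligned square enclosing the set must have side ≥ max(width, height).
So the minimum side is max(20, 18) = 20.

20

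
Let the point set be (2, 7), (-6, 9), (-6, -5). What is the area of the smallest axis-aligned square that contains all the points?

The bounding box has width 8 and height 14.
An axis-aligned square enclosing the set must have side ≥ max(width, height).
So the minimum side is max(8, 14) = 14.
Area = 14² = 196.

196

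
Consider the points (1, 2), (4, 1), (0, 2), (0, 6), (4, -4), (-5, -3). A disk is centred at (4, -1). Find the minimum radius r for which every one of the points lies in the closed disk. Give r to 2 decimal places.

The required radius is the distance from (4, -1) to the farthest point.
Squared distances: 18, 4, 25, 65, 9, 85.
Maximum is 85, attained at (-5, -3).
r = √85 ≈ 9.22.

9.22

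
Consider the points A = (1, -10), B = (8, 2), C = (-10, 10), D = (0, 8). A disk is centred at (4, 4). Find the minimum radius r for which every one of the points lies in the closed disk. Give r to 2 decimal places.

The required radius is the distance from (4, 4) to the farthest point.
Squared distances: 205, 20, 232, 32.
Maximum is 232, attained at C.
r = √232 ≈ 15.23.

15.23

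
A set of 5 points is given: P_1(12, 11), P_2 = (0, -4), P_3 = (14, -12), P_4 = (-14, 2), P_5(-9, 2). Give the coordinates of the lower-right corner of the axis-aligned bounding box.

(14, -12)

x-range [-14, 14], y-range [-12, 11].
The lower-right corner is (14, -12).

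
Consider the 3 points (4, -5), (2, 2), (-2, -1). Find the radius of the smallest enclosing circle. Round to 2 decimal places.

Call the three points A, B, C in the order given.
Side lengths²: AB² = 53, AC² = 52, BC² = 25.
Since AB² = 53 < 52 + 25 = 77, the triangle is acute, so the smallest enclosing circle is the circumcircle.
Circumcentre = (30/17, -63/34), r² = 17225/1156.
r = √(17225/1156) ≈ 3.86.

3.86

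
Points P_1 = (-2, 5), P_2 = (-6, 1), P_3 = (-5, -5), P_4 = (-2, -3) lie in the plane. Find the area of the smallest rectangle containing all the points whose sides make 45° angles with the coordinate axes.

52

In coordinates u = x + y, v = x − y the rectangle is axis-aligned; the map (x,y)→(u,v) scales areas by 2.
u-values: 3, -5, -10, -5; range = 3 − (-10) = 13.
v-values: -7, -7, 0, 1; range = 1 − (-7) = 8.
Area = (13 × 8) / 2 = 52.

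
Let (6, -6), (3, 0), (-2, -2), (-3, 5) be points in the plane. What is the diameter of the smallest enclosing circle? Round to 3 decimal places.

14.213

A smallest enclosing disk is always determined by at most three of the input points on its boundary.
The farthest pair is (6, -6)–(-3, 5) with squared distance 202. The circle on this segment as diameter has centre (1.5, -0.5) and r² = 202/4 = 50.5.
Check (3, 0): distance² to centre = 2.5 ≤ 50.5, so it lies inside.
All remaining points lie in this disk, and no smaller disk contains both endpoints, so this is the minimum enclosing circle.
Diameter = 2r = 2√(50.5) ≈ 14.213.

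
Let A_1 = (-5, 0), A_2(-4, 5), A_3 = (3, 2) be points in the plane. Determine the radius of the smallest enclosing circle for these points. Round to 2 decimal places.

4.21

Side lengths²: A_1A_2² = 26, A_1A_3² = 68, A_2A_3² = 58.
Since A_1A_3² = 68 < 58 + 26 = 84, the triangle is acute, so the smallest enclosing circle is the circumcircle.
Circumcentre = (-23/19, 35/19), r² = 6409/361.
r = √(6409/361) ≈ 4.21.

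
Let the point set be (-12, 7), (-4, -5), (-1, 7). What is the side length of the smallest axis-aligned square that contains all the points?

12

The bounding box has width 11 and height 12.
An axis-aligned square enclosing the set must have side ≥ max(width, height).
So the minimum side is max(11, 12) = 12.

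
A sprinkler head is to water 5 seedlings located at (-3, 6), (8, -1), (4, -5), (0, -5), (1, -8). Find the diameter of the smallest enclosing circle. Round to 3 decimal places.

14.915

A smallest enclosing disk is always determined by at most three of the input points on its boundary.
The minimum enclosing circle is determined by three boundary points: (-3, 6), (8, -1), (1, -8).
Their circumcentre is (5/9, -5/9) with r² = 4505/81.
The farthest remaining point (4, -5) is at distance² 2561/81 ≤ 4505/81.
Diameter = 2r = 2√(4505/81) ≈ 14.915.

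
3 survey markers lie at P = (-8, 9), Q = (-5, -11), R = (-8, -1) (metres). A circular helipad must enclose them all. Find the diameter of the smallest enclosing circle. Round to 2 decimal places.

20.22

Side lengths²: PQ² = 409, PR² = 100, QR² = 109.
Since PQ² = 409 ≥ 109 + 100 = 209, the angle opposite PQ is not acute, so the smallest enclosing circle has PQ as diameter.
Centre = midpoint of PQ = (-6.5, -1), r² = 409/4 = 102.25.
Diameter = 2r = 2√(102.25) ≈ 20.22.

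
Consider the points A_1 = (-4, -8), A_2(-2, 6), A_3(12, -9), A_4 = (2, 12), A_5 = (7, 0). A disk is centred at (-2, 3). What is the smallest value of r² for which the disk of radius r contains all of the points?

340

The required radius is the distance from (-2, 3) to the farthest point.
Squared distances: 125, 9, 340, 97, 90.
Maximum is 340, attained at A_3.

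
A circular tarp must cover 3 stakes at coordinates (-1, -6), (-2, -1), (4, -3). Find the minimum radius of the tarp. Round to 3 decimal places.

Call the three points A, B, C in the order given.
Side lengths²: AB² = 26, AC² = 34, BC² = 40.
Since BC² = 40 < 34 + 26 = 60, the triangle is acute, so the smallest enclosing circle is the circumcircle.
Circumcentre = (9/14, -43/14), r² = 1105/98.
r = √(1105/98) ≈ 3.358.

3.358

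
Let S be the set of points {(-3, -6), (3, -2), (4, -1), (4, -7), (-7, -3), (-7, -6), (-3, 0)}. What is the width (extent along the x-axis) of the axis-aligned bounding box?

max x = 4, min x = -7, so width = 11.

11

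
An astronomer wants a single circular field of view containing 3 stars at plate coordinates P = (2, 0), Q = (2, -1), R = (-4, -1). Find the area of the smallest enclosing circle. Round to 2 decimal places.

Side lengths²: PQ² = 1, PR² = 37, QR² = 36.
Since PR² = 37 ≥ 36 + 1 = 37, the angle opposite PR is not acute, so the smallest enclosing circle has PR as diameter.
Centre = midpoint of PR = (-1, -0.5), r² = 37/4 = 9.25.
Area = π·r² = π·9.25 ≈ 29.06.

29.06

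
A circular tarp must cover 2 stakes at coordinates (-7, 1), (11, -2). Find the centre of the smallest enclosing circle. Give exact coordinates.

The smallest circle enclosing two points has them as diameter endpoints.
Centre = midpoint = (2, -0.5); r² = |(-7, 1)−(11, -2)|²/4 = 333/4 = 83.25.
Centre = (2, -0.5).

(2, -0.5)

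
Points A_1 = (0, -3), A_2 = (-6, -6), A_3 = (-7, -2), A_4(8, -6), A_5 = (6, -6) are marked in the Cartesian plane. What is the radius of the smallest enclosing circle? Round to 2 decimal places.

7.76

The minimum enclosing circle of a finite set is fixed by two of the points (as a diameter) or three (as a circumcircle).
The farthest pair is A_3–A_4 with squared distance 241. The circle on this segment as diameter has centre (0.5, -4) and r² = 241/4 = 60.25.
Check A_1: distance² to centre = 1.25 ≤ 60.25, so it lies inside.
All remaining points lie in this disk, and no smaller disk contains both endpoints, so this is the minimum enclosing circle.
r = √(60.25) ≈ 7.76.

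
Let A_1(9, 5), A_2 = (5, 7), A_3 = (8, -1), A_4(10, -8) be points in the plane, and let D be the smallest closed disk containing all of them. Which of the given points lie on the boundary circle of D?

The farthest pair is A_2–A_4 with squared distance 250. The circle on this segment as diameter has centre (7.5, -0.5) and r² = 250/4 = 62.5.
Check A_1: distance² to centre = 32.5 ≤ 62.5, so it lies inside.
All remaining points lie in this disk, and no smaller disk contains both endpoints, so this is the minimum enclosing circle.
The points at distance exactly r from the centre are A_2, A_4 — 2 points.

A_2, A_4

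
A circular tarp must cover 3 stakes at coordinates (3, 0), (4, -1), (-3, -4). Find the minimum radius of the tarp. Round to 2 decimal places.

3.81

Call the three points A, B, C in the order given.
Side lengths²: AB² = 2, AC² = 52, BC² = 58.
Since BC² = 58 ≥ 52 + 2 = 54, the angle opposite BC is not acute, so the smallest enclosing circle has BC as diameter.
Centre = midpoint of BC = (0.5, -2.5), r² = 58/4 = 14.5.
r = √(14.5) ≈ 3.81.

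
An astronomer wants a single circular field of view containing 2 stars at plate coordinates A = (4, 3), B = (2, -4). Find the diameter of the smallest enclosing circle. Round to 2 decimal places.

The smallest circle enclosing two points has them as diameter endpoints.
Centre = midpoint = (3, -0.5); r² = |AB|²/4 = 53/4 = 13.25.
Diameter = 2r = 2√(13.25) ≈ 7.28.

7.28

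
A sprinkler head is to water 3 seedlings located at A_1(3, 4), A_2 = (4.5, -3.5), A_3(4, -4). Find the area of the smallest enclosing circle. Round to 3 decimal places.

51.051

Side lengths²: A_1A_2² = 58.5, A_1A_3² = 65, A_2A_3² = 0.5.
Since A_1A_3² = 65 ≥ 58.5 + 0.5 = 59, the angle opposite A_1A_3 is not acute, so the smallest enclosing circle has A_1A_3 as diameter.
Centre = midpoint of A_1A_3 = (3.5, 0), r² = 65/4 = 16.25.
Area = π·r² = π·16.25 ≈ 51.051.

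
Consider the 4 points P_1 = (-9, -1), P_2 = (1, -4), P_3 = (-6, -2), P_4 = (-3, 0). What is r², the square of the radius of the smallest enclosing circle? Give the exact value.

27.25

The minimum enclosing circle of a finite set is fixed by two of the points (as a diameter) or three (as a circumcircle).
The farthest pair is P_1–P_2 with squared distance 109. The circle on this segment as diameter has centre (-4, -2.5) and r² = 109/4 = 27.25.
Check P_3: distance² to centre = 4.25 ≤ 27.25, so it lies inside.
All remaining points lie in this disk, and no smaller disk contains both endpoints, so this is the minimum enclosing circle.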